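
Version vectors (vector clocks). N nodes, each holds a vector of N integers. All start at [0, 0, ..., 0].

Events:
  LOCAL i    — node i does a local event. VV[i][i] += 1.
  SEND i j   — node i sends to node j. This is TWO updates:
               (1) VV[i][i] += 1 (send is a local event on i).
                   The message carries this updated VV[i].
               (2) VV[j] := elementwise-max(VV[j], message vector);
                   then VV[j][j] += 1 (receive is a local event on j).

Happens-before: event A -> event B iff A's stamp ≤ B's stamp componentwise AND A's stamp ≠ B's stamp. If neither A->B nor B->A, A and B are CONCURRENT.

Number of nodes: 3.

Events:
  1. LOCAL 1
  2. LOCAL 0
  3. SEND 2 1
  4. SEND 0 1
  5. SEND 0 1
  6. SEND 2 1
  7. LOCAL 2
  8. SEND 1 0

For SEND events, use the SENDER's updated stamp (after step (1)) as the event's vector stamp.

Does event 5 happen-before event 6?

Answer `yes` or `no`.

Initial: VV[0]=[0, 0, 0]
Initial: VV[1]=[0, 0, 0]
Initial: VV[2]=[0, 0, 0]
Event 1: LOCAL 1: VV[1][1]++ -> VV[1]=[0, 1, 0]
Event 2: LOCAL 0: VV[0][0]++ -> VV[0]=[1, 0, 0]
Event 3: SEND 2->1: VV[2][2]++ -> VV[2]=[0, 0, 1], msg_vec=[0, 0, 1]; VV[1]=max(VV[1],msg_vec) then VV[1][1]++ -> VV[1]=[0, 2, 1]
Event 4: SEND 0->1: VV[0][0]++ -> VV[0]=[2, 0, 0], msg_vec=[2, 0, 0]; VV[1]=max(VV[1],msg_vec) then VV[1][1]++ -> VV[1]=[2, 3, 1]
Event 5: SEND 0->1: VV[0][0]++ -> VV[0]=[3, 0, 0], msg_vec=[3, 0, 0]; VV[1]=max(VV[1],msg_vec) then VV[1][1]++ -> VV[1]=[3, 4, 1]
Event 6: SEND 2->1: VV[2][2]++ -> VV[2]=[0, 0, 2], msg_vec=[0, 0, 2]; VV[1]=max(VV[1],msg_vec) then VV[1][1]++ -> VV[1]=[3, 5, 2]
Event 7: LOCAL 2: VV[2][2]++ -> VV[2]=[0, 0, 3]
Event 8: SEND 1->0: VV[1][1]++ -> VV[1]=[3, 6, 2], msg_vec=[3, 6, 2]; VV[0]=max(VV[0],msg_vec) then VV[0][0]++ -> VV[0]=[4, 6, 2]
Event 5 stamp: [3, 0, 0]
Event 6 stamp: [0, 0, 2]
[3, 0, 0] <= [0, 0, 2]? False. Equal? False. Happens-before: False

Answer: no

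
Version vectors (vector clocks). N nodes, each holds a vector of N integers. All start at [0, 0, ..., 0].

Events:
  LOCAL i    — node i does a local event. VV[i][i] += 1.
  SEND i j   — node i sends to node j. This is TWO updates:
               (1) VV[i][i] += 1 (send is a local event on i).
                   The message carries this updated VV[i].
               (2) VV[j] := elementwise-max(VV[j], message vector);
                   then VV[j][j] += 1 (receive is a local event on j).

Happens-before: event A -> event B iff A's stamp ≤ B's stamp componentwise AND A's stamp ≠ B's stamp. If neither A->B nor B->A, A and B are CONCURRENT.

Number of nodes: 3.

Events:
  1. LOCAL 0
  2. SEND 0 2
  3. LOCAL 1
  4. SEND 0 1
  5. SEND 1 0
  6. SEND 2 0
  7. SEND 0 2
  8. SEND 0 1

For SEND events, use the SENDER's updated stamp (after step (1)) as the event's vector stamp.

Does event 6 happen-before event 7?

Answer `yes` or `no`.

Answer: yes

Derivation:
Initial: VV[0]=[0, 0, 0]
Initial: VV[1]=[0, 0, 0]
Initial: VV[2]=[0, 0, 0]
Event 1: LOCAL 0: VV[0][0]++ -> VV[0]=[1, 0, 0]
Event 2: SEND 0->2: VV[0][0]++ -> VV[0]=[2, 0, 0], msg_vec=[2, 0, 0]; VV[2]=max(VV[2],msg_vec) then VV[2][2]++ -> VV[2]=[2, 0, 1]
Event 3: LOCAL 1: VV[1][1]++ -> VV[1]=[0, 1, 0]
Event 4: SEND 0->1: VV[0][0]++ -> VV[0]=[3, 0, 0], msg_vec=[3, 0, 0]; VV[1]=max(VV[1],msg_vec) then VV[1][1]++ -> VV[1]=[3, 2, 0]
Event 5: SEND 1->0: VV[1][1]++ -> VV[1]=[3, 3, 0], msg_vec=[3, 3, 0]; VV[0]=max(VV[0],msg_vec) then VV[0][0]++ -> VV[0]=[4, 3, 0]
Event 6: SEND 2->0: VV[2][2]++ -> VV[2]=[2, 0, 2], msg_vec=[2, 0, 2]; VV[0]=max(VV[0],msg_vec) then VV[0][0]++ -> VV[0]=[5, 3, 2]
Event 7: SEND 0->2: VV[0][0]++ -> VV[0]=[6, 3, 2], msg_vec=[6, 3, 2]; VV[2]=max(VV[2],msg_vec) then VV[2][2]++ -> VV[2]=[6, 3, 3]
Event 8: SEND 0->1: VV[0][0]++ -> VV[0]=[7, 3, 2], msg_vec=[7, 3, 2]; VV[1]=max(VV[1],msg_vec) then VV[1][1]++ -> VV[1]=[7, 4, 2]
Event 6 stamp: [2, 0, 2]
Event 7 stamp: [6, 3, 2]
[2, 0, 2] <= [6, 3, 2]? True. Equal? False. Happens-before: True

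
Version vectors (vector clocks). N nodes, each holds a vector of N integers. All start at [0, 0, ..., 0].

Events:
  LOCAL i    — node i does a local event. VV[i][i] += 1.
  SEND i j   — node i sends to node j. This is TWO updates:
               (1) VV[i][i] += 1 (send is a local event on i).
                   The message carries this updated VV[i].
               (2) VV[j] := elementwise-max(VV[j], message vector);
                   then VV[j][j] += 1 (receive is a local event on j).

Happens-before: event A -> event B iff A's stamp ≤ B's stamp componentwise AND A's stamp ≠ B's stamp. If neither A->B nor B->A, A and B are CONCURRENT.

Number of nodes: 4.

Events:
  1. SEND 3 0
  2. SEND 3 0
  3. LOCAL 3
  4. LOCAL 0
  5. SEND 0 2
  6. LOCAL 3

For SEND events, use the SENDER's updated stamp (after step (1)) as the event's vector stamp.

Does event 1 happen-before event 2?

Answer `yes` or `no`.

Answer: yes

Derivation:
Initial: VV[0]=[0, 0, 0, 0]
Initial: VV[1]=[0, 0, 0, 0]
Initial: VV[2]=[0, 0, 0, 0]
Initial: VV[3]=[0, 0, 0, 0]
Event 1: SEND 3->0: VV[3][3]++ -> VV[3]=[0, 0, 0, 1], msg_vec=[0, 0, 0, 1]; VV[0]=max(VV[0],msg_vec) then VV[0][0]++ -> VV[0]=[1, 0, 0, 1]
Event 2: SEND 3->0: VV[3][3]++ -> VV[3]=[0, 0, 0, 2], msg_vec=[0, 0, 0, 2]; VV[0]=max(VV[0],msg_vec) then VV[0][0]++ -> VV[0]=[2, 0, 0, 2]
Event 3: LOCAL 3: VV[3][3]++ -> VV[3]=[0, 0, 0, 3]
Event 4: LOCAL 0: VV[0][0]++ -> VV[0]=[3, 0, 0, 2]
Event 5: SEND 0->2: VV[0][0]++ -> VV[0]=[4, 0, 0, 2], msg_vec=[4, 0, 0, 2]; VV[2]=max(VV[2],msg_vec) then VV[2][2]++ -> VV[2]=[4, 0, 1, 2]
Event 6: LOCAL 3: VV[3][3]++ -> VV[3]=[0, 0, 0, 4]
Event 1 stamp: [0, 0, 0, 1]
Event 2 stamp: [0, 0, 0, 2]
[0, 0, 0, 1] <= [0, 0, 0, 2]? True. Equal? False. Happens-before: True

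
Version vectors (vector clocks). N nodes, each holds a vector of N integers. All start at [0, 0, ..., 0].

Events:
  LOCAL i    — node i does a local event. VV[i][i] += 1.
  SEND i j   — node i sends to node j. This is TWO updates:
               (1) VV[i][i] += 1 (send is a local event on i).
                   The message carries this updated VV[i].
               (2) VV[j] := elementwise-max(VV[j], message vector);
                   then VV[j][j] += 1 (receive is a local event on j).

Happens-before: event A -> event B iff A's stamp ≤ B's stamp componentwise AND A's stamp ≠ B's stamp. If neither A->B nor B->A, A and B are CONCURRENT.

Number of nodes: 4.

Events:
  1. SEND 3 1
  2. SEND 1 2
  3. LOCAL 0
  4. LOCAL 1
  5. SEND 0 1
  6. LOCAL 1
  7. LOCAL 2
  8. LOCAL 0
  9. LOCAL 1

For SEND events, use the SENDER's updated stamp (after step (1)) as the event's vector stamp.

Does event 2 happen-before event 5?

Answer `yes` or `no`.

Answer: no

Derivation:
Initial: VV[0]=[0, 0, 0, 0]
Initial: VV[1]=[0, 0, 0, 0]
Initial: VV[2]=[0, 0, 0, 0]
Initial: VV[3]=[0, 0, 0, 0]
Event 1: SEND 3->1: VV[3][3]++ -> VV[3]=[0, 0, 0, 1], msg_vec=[0, 0, 0, 1]; VV[1]=max(VV[1],msg_vec) then VV[1][1]++ -> VV[1]=[0, 1, 0, 1]
Event 2: SEND 1->2: VV[1][1]++ -> VV[1]=[0, 2, 0, 1], msg_vec=[0, 2, 0, 1]; VV[2]=max(VV[2],msg_vec) then VV[2][2]++ -> VV[2]=[0, 2, 1, 1]
Event 3: LOCAL 0: VV[0][0]++ -> VV[0]=[1, 0, 0, 0]
Event 4: LOCAL 1: VV[1][1]++ -> VV[1]=[0, 3, 0, 1]
Event 5: SEND 0->1: VV[0][0]++ -> VV[0]=[2, 0, 0, 0], msg_vec=[2, 0, 0, 0]; VV[1]=max(VV[1],msg_vec) then VV[1][1]++ -> VV[1]=[2, 4, 0, 1]
Event 6: LOCAL 1: VV[1][1]++ -> VV[1]=[2, 5, 0, 1]
Event 7: LOCAL 2: VV[2][2]++ -> VV[2]=[0, 2, 2, 1]
Event 8: LOCAL 0: VV[0][0]++ -> VV[0]=[3, 0, 0, 0]
Event 9: LOCAL 1: VV[1][1]++ -> VV[1]=[2, 6, 0, 1]
Event 2 stamp: [0, 2, 0, 1]
Event 5 stamp: [2, 0, 0, 0]
[0, 2, 0, 1] <= [2, 0, 0, 0]? False. Equal? False. Happens-before: False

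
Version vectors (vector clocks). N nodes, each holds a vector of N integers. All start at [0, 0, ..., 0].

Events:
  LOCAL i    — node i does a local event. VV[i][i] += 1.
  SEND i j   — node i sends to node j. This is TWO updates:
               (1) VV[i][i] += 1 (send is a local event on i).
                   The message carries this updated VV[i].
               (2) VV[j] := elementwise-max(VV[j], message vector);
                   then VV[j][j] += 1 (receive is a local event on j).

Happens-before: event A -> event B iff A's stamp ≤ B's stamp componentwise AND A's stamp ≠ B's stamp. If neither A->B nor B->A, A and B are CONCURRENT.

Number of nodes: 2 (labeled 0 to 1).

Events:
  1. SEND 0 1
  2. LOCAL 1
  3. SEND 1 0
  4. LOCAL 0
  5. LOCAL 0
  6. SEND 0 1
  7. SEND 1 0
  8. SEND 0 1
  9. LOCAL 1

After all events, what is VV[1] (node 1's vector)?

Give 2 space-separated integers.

Answer: 7 7

Derivation:
Initial: VV[0]=[0, 0]
Initial: VV[1]=[0, 0]
Event 1: SEND 0->1: VV[0][0]++ -> VV[0]=[1, 0], msg_vec=[1, 0]; VV[1]=max(VV[1],msg_vec) then VV[1][1]++ -> VV[1]=[1, 1]
Event 2: LOCAL 1: VV[1][1]++ -> VV[1]=[1, 2]
Event 3: SEND 1->0: VV[1][1]++ -> VV[1]=[1, 3], msg_vec=[1, 3]; VV[0]=max(VV[0],msg_vec) then VV[0][0]++ -> VV[0]=[2, 3]
Event 4: LOCAL 0: VV[0][0]++ -> VV[0]=[3, 3]
Event 5: LOCAL 0: VV[0][0]++ -> VV[0]=[4, 3]
Event 6: SEND 0->1: VV[0][0]++ -> VV[0]=[5, 3], msg_vec=[5, 3]; VV[1]=max(VV[1],msg_vec) then VV[1][1]++ -> VV[1]=[5, 4]
Event 7: SEND 1->0: VV[1][1]++ -> VV[1]=[5, 5], msg_vec=[5, 5]; VV[0]=max(VV[0],msg_vec) then VV[0][0]++ -> VV[0]=[6, 5]
Event 8: SEND 0->1: VV[0][0]++ -> VV[0]=[7, 5], msg_vec=[7, 5]; VV[1]=max(VV[1],msg_vec) then VV[1][1]++ -> VV[1]=[7, 6]
Event 9: LOCAL 1: VV[1][1]++ -> VV[1]=[7, 7]
Final vectors: VV[0]=[7, 5]; VV[1]=[7, 7]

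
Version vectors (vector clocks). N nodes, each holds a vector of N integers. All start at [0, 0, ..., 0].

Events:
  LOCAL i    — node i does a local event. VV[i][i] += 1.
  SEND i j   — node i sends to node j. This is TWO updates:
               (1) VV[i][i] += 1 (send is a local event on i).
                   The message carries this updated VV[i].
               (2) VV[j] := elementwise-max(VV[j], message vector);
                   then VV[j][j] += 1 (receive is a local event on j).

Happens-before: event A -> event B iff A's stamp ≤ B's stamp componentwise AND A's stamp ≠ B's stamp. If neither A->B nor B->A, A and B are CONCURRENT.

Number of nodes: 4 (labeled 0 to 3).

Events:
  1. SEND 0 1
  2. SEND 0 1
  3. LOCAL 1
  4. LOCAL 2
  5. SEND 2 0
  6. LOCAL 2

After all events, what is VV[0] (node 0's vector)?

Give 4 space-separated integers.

Answer: 3 0 2 0

Derivation:
Initial: VV[0]=[0, 0, 0, 0]
Initial: VV[1]=[0, 0, 0, 0]
Initial: VV[2]=[0, 0, 0, 0]
Initial: VV[3]=[0, 0, 0, 0]
Event 1: SEND 0->1: VV[0][0]++ -> VV[0]=[1, 0, 0, 0], msg_vec=[1, 0, 0, 0]; VV[1]=max(VV[1],msg_vec) then VV[1][1]++ -> VV[1]=[1, 1, 0, 0]
Event 2: SEND 0->1: VV[0][0]++ -> VV[0]=[2, 0, 0, 0], msg_vec=[2, 0, 0, 0]; VV[1]=max(VV[1],msg_vec) then VV[1][1]++ -> VV[1]=[2, 2, 0, 0]
Event 3: LOCAL 1: VV[1][1]++ -> VV[1]=[2, 3, 0, 0]
Event 4: LOCAL 2: VV[2][2]++ -> VV[2]=[0, 0, 1, 0]
Event 5: SEND 2->0: VV[2][2]++ -> VV[2]=[0, 0, 2, 0], msg_vec=[0, 0, 2, 0]; VV[0]=max(VV[0],msg_vec) then VV[0][0]++ -> VV[0]=[3, 0, 2, 0]
Event 6: LOCAL 2: VV[2][2]++ -> VV[2]=[0, 0, 3, 0]
Final vectors: VV[0]=[3, 0, 2, 0]; VV[1]=[2, 3, 0, 0]; VV[2]=[0, 0, 3, 0]; VV[3]=[0, 0, 0, 0]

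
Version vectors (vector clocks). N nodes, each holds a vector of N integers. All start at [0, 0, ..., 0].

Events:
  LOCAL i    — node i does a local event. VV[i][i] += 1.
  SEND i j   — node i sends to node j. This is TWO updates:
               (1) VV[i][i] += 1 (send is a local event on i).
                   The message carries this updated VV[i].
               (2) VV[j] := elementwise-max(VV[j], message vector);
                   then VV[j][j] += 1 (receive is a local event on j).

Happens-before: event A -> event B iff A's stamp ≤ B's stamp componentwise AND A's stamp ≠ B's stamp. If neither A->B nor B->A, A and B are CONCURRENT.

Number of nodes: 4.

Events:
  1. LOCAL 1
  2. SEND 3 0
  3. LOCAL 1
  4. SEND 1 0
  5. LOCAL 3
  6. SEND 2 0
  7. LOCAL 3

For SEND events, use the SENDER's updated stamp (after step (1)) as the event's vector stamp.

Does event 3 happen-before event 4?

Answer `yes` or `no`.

Initial: VV[0]=[0, 0, 0, 0]
Initial: VV[1]=[0, 0, 0, 0]
Initial: VV[2]=[0, 0, 0, 0]
Initial: VV[3]=[0, 0, 0, 0]
Event 1: LOCAL 1: VV[1][1]++ -> VV[1]=[0, 1, 0, 0]
Event 2: SEND 3->0: VV[3][3]++ -> VV[3]=[0, 0, 0, 1], msg_vec=[0, 0, 0, 1]; VV[0]=max(VV[0],msg_vec) then VV[0][0]++ -> VV[0]=[1, 0, 0, 1]
Event 3: LOCAL 1: VV[1][1]++ -> VV[1]=[0, 2, 0, 0]
Event 4: SEND 1->0: VV[1][1]++ -> VV[1]=[0, 3, 0, 0], msg_vec=[0, 3, 0, 0]; VV[0]=max(VV[0],msg_vec) then VV[0][0]++ -> VV[0]=[2, 3, 0, 1]
Event 5: LOCAL 3: VV[3][3]++ -> VV[3]=[0, 0, 0, 2]
Event 6: SEND 2->0: VV[2][2]++ -> VV[2]=[0, 0, 1, 0], msg_vec=[0, 0, 1, 0]; VV[0]=max(VV[0],msg_vec) then VV[0][0]++ -> VV[0]=[3, 3, 1, 1]
Event 7: LOCAL 3: VV[3][3]++ -> VV[3]=[0, 0, 0, 3]
Event 3 stamp: [0, 2, 0, 0]
Event 4 stamp: [0, 3, 0, 0]
[0, 2, 0, 0] <= [0, 3, 0, 0]? True. Equal? False. Happens-before: True

Answer: yes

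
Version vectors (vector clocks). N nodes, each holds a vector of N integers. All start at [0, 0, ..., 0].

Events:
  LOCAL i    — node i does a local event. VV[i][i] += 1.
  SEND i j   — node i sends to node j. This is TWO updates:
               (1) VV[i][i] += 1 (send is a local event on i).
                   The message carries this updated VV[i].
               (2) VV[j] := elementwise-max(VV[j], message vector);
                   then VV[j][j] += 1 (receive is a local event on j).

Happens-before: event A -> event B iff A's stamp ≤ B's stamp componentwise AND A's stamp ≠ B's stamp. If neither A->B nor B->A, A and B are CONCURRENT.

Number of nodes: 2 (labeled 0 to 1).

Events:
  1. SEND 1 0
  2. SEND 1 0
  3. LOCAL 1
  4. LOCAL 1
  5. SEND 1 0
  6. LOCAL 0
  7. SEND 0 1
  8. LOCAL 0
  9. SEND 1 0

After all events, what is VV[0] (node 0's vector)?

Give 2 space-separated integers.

Initial: VV[0]=[0, 0]
Initial: VV[1]=[0, 0]
Event 1: SEND 1->0: VV[1][1]++ -> VV[1]=[0, 1], msg_vec=[0, 1]; VV[0]=max(VV[0],msg_vec) then VV[0][0]++ -> VV[0]=[1, 1]
Event 2: SEND 1->0: VV[1][1]++ -> VV[1]=[0, 2], msg_vec=[0, 2]; VV[0]=max(VV[0],msg_vec) then VV[0][0]++ -> VV[0]=[2, 2]
Event 3: LOCAL 1: VV[1][1]++ -> VV[1]=[0, 3]
Event 4: LOCAL 1: VV[1][1]++ -> VV[1]=[0, 4]
Event 5: SEND 1->0: VV[1][1]++ -> VV[1]=[0, 5], msg_vec=[0, 5]; VV[0]=max(VV[0],msg_vec) then VV[0][0]++ -> VV[0]=[3, 5]
Event 6: LOCAL 0: VV[0][0]++ -> VV[0]=[4, 5]
Event 7: SEND 0->1: VV[0][0]++ -> VV[0]=[5, 5], msg_vec=[5, 5]; VV[1]=max(VV[1],msg_vec) then VV[1][1]++ -> VV[1]=[5, 6]
Event 8: LOCAL 0: VV[0][0]++ -> VV[0]=[6, 5]
Event 9: SEND 1->0: VV[1][1]++ -> VV[1]=[5, 7], msg_vec=[5, 7]; VV[0]=max(VV[0],msg_vec) then VV[0][0]++ -> VV[0]=[7, 7]
Final vectors: VV[0]=[7, 7]; VV[1]=[5, 7]

Answer: 7 7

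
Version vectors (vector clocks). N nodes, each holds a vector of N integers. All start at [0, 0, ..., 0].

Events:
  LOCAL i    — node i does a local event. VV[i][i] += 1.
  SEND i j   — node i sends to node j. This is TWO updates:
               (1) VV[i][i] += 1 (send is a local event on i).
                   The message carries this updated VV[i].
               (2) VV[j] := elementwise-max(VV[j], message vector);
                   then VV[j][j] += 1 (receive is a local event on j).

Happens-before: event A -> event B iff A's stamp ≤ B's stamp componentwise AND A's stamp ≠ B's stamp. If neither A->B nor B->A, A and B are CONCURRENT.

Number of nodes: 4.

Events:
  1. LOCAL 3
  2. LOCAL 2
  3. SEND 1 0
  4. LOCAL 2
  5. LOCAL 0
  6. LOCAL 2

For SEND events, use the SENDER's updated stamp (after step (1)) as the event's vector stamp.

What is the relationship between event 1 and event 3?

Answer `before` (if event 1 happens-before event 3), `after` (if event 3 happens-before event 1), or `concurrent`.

Initial: VV[0]=[0, 0, 0, 0]
Initial: VV[1]=[0, 0, 0, 0]
Initial: VV[2]=[0, 0, 0, 0]
Initial: VV[3]=[0, 0, 0, 0]
Event 1: LOCAL 3: VV[3][3]++ -> VV[3]=[0, 0, 0, 1]
Event 2: LOCAL 2: VV[2][2]++ -> VV[2]=[0, 0, 1, 0]
Event 3: SEND 1->0: VV[1][1]++ -> VV[1]=[0, 1, 0, 0], msg_vec=[0, 1, 0, 0]; VV[0]=max(VV[0],msg_vec) then VV[0][0]++ -> VV[0]=[1, 1, 0, 0]
Event 4: LOCAL 2: VV[2][2]++ -> VV[2]=[0, 0, 2, 0]
Event 5: LOCAL 0: VV[0][0]++ -> VV[0]=[2, 1, 0, 0]
Event 6: LOCAL 2: VV[2][2]++ -> VV[2]=[0, 0, 3, 0]
Event 1 stamp: [0, 0, 0, 1]
Event 3 stamp: [0, 1, 0, 0]
[0, 0, 0, 1] <= [0, 1, 0, 0]? False
[0, 1, 0, 0] <= [0, 0, 0, 1]? False
Relation: concurrent

Answer: concurrent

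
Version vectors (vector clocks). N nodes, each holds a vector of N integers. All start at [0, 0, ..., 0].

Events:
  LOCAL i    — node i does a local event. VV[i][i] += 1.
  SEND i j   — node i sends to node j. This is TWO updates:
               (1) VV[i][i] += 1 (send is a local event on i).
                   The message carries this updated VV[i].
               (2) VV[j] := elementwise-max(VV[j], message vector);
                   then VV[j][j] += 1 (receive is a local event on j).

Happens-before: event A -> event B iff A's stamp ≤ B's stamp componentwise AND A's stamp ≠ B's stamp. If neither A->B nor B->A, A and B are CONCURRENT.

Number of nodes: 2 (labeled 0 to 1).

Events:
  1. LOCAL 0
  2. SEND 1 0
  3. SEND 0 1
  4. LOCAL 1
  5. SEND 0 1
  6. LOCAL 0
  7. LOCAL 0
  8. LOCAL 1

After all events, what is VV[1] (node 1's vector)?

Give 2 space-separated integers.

Answer: 4 5

Derivation:
Initial: VV[0]=[0, 0]
Initial: VV[1]=[0, 0]
Event 1: LOCAL 0: VV[0][0]++ -> VV[0]=[1, 0]
Event 2: SEND 1->0: VV[1][1]++ -> VV[1]=[0, 1], msg_vec=[0, 1]; VV[0]=max(VV[0],msg_vec) then VV[0][0]++ -> VV[0]=[2, 1]
Event 3: SEND 0->1: VV[0][0]++ -> VV[0]=[3, 1], msg_vec=[3, 1]; VV[1]=max(VV[1],msg_vec) then VV[1][1]++ -> VV[1]=[3, 2]
Event 4: LOCAL 1: VV[1][1]++ -> VV[1]=[3, 3]
Event 5: SEND 0->1: VV[0][0]++ -> VV[0]=[4, 1], msg_vec=[4, 1]; VV[1]=max(VV[1],msg_vec) then VV[1][1]++ -> VV[1]=[4, 4]
Event 6: LOCAL 0: VV[0][0]++ -> VV[0]=[5, 1]
Event 7: LOCAL 0: VV[0][0]++ -> VV[0]=[6, 1]
Event 8: LOCAL 1: VV[1][1]++ -> VV[1]=[4, 5]
Final vectors: VV[0]=[6, 1]; VV[1]=[4, 5]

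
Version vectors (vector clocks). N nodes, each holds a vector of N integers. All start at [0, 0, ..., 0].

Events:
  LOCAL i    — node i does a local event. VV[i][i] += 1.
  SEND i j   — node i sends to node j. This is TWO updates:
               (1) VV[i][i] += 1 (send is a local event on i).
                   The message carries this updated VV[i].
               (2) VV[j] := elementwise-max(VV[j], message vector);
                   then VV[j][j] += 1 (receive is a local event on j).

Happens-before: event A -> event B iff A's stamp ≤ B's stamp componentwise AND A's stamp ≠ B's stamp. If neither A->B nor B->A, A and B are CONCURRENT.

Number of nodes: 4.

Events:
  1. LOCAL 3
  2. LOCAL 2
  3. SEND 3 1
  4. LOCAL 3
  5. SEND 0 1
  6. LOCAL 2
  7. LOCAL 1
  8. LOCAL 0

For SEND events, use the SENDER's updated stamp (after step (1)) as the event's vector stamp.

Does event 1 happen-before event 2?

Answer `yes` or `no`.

Initial: VV[0]=[0, 0, 0, 0]
Initial: VV[1]=[0, 0, 0, 0]
Initial: VV[2]=[0, 0, 0, 0]
Initial: VV[3]=[0, 0, 0, 0]
Event 1: LOCAL 3: VV[3][3]++ -> VV[3]=[0, 0, 0, 1]
Event 2: LOCAL 2: VV[2][2]++ -> VV[2]=[0, 0, 1, 0]
Event 3: SEND 3->1: VV[3][3]++ -> VV[3]=[0, 0, 0, 2], msg_vec=[0, 0, 0, 2]; VV[1]=max(VV[1],msg_vec) then VV[1][1]++ -> VV[1]=[0, 1, 0, 2]
Event 4: LOCAL 3: VV[3][3]++ -> VV[3]=[0, 0, 0, 3]
Event 5: SEND 0->1: VV[0][0]++ -> VV[0]=[1, 0, 0, 0], msg_vec=[1, 0, 0, 0]; VV[1]=max(VV[1],msg_vec) then VV[1][1]++ -> VV[1]=[1, 2, 0, 2]
Event 6: LOCAL 2: VV[2][2]++ -> VV[2]=[0, 0, 2, 0]
Event 7: LOCAL 1: VV[1][1]++ -> VV[1]=[1, 3, 0, 2]
Event 8: LOCAL 0: VV[0][0]++ -> VV[0]=[2, 0, 0, 0]
Event 1 stamp: [0, 0, 0, 1]
Event 2 stamp: [0, 0, 1, 0]
[0, 0, 0, 1] <= [0, 0, 1, 0]? False. Equal? False. Happens-before: False

Answer: no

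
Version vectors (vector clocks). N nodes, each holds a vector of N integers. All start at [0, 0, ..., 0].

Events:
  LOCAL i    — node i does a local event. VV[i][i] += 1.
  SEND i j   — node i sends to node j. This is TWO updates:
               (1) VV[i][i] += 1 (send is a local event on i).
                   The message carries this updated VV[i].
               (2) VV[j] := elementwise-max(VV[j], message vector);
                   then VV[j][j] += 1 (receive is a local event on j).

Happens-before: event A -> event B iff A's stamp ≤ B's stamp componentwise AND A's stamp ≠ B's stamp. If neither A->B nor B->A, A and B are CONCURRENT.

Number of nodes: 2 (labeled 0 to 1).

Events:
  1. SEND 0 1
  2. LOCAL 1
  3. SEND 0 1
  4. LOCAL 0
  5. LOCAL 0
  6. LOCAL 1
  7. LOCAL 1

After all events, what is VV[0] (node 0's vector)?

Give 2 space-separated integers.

Answer: 4 0

Derivation:
Initial: VV[0]=[0, 0]
Initial: VV[1]=[0, 0]
Event 1: SEND 0->1: VV[0][0]++ -> VV[0]=[1, 0], msg_vec=[1, 0]; VV[1]=max(VV[1],msg_vec) then VV[1][1]++ -> VV[1]=[1, 1]
Event 2: LOCAL 1: VV[1][1]++ -> VV[1]=[1, 2]
Event 3: SEND 0->1: VV[0][0]++ -> VV[0]=[2, 0], msg_vec=[2, 0]; VV[1]=max(VV[1],msg_vec) then VV[1][1]++ -> VV[1]=[2, 3]
Event 4: LOCAL 0: VV[0][0]++ -> VV[0]=[3, 0]
Event 5: LOCAL 0: VV[0][0]++ -> VV[0]=[4, 0]
Event 6: LOCAL 1: VV[1][1]++ -> VV[1]=[2, 4]
Event 7: LOCAL 1: VV[1][1]++ -> VV[1]=[2, 5]
Final vectors: VV[0]=[4, 0]; VV[1]=[2, 5]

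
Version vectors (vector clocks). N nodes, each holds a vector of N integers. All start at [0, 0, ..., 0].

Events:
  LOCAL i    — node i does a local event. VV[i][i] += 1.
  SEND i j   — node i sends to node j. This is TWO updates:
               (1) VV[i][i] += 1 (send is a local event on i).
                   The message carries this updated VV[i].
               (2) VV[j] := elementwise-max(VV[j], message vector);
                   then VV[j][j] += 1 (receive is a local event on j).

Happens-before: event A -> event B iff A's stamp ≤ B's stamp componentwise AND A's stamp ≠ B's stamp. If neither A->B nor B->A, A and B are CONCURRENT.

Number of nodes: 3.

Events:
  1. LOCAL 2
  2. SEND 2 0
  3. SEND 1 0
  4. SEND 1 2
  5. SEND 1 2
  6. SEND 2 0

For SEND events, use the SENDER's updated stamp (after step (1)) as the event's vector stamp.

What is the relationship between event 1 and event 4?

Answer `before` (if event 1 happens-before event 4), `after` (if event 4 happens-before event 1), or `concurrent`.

Answer: concurrent

Derivation:
Initial: VV[0]=[0, 0, 0]
Initial: VV[1]=[0, 0, 0]
Initial: VV[2]=[0, 0, 0]
Event 1: LOCAL 2: VV[2][2]++ -> VV[2]=[0, 0, 1]
Event 2: SEND 2->0: VV[2][2]++ -> VV[2]=[0, 0, 2], msg_vec=[0, 0, 2]; VV[0]=max(VV[0],msg_vec) then VV[0][0]++ -> VV[0]=[1, 0, 2]
Event 3: SEND 1->0: VV[1][1]++ -> VV[1]=[0, 1, 0], msg_vec=[0, 1, 0]; VV[0]=max(VV[0],msg_vec) then VV[0][0]++ -> VV[0]=[2, 1, 2]
Event 4: SEND 1->2: VV[1][1]++ -> VV[1]=[0, 2, 0], msg_vec=[0, 2, 0]; VV[2]=max(VV[2],msg_vec) then VV[2][2]++ -> VV[2]=[0, 2, 3]
Event 5: SEND 1->2: VV[1][1]++ -> VV[1]=[0, 3, 0], msg_vec=[0, 3, 0]; VV[2]=max(VV[2],msg_vec) then VV[2][2]++ -> VV[2]=[0, 3, 4]
Event 6: SEND 2->0: VV[2][2]++ -> VV[2]=[0, 3, 5], msg_vec=[0, 3, 5]; VV[0]=max(VV[0],msg_vec) then VV[0][0]++ -> VV[0]=[3, 3, 5]
Event 1 stamp: [0, 0, 1]
Event 4 stamp: [0, 2, 0]
[0, 0, 1] <= [0, 2, 0]? False
[0, 2, 0] <= [0, 0, 1]? False
Relation: concurrent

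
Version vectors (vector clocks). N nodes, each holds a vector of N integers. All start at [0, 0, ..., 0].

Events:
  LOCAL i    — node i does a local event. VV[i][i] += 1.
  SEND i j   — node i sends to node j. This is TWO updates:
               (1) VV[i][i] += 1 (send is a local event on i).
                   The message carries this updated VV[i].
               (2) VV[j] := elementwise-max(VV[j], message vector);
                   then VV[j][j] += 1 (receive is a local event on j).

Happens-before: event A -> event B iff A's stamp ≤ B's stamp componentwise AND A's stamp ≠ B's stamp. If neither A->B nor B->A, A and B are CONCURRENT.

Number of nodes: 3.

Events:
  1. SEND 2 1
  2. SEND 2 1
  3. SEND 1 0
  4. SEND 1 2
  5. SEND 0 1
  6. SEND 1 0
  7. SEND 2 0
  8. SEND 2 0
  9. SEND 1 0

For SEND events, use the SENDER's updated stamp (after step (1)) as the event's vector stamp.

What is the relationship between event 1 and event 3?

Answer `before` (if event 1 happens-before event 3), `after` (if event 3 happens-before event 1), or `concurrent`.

Answer: before

Derivation:
Initial: VV[0]=[0, 0, 0]
Initial: VV[1]=[0, 0, 0]
Initial: VV[2]=[0, 0, 0]
Event 1: SEND 2->1: VV[2][2]++ -> VV[2]=[0, 0, 1], msg_vec=[0, 0, 1]; VV[1]=max(VV[1],msg_vec) then VV[1][1]++ -> VV[1]=[0, 1, 1]
Event 2: SEND 2->1: VV[2][2]++ -> VV[2]=[0, 0, 2], msg_vec=[0, 0, 2]; VV[1]=max(VV[1],msg_vec) then VV[1][1]++ -> VV[1]=[0, 2, 2]
Event 3: SEND 1->0: VV[1][1]++ -> VV[1]=[0, 3, 2], msg_vec=[0, 3, 2]; VV[0]=max(VV[0],msg_vec) then VV[0][0]++ -> VV[0]=[1, 3, 2]
Event 4: SEND 1->2: VV[1][1]++ -> VV[1]=[0, 4, 2], msg_vec=[0, 4, 2]; VV[2]=max(VV[2],msg_vec) then VV[2][2]++ -> VV[2]=[0, 4, 3]
Event 5: SEND 0->1: VV[0][0]++ -> VV[0]=[2, 3, 2], msg_vec=[2, 3, 2]; VV[1]=max(VV[1],msg_vec) then VV[1][1]++ -> VV[1]=[2, 5, 2]
Event 6: SEND 1->0: VV[1][1]++ -> VV[1]=[2, 6, 2], msg_vec=[2, 6, 2]; VV[0]=max(VV[0],msg_vec) then VV[0][0]++ -> VV[0]=[3, 6, 2]
Event 7: SEND 2->0: VV[2][2]++ -> VV[2]=[0, 4, 4], msg_vec=[0, 4, 4]; VV[0]=max(VV[0],msg_vec) then VV[0][0]++ -> VV[0]=[4, 6, 4]
Event 8: SEND 2->0: VV[2][2]++ -> VV[2]=[0, 4, 5], msg_vec=[0, 4, 5]; VV[0]=max(VV[0],msg_vec) then VV[0][0]++ -> VV[0]=[5, 6, 5]
Event 9: SEND 1->0: VV[1][1]++ -> VV[1]=[2, 7, 2], msg_vec=[2, 7, 2]; VV[0]=max(VV[0],msg_vec) then VV[0][0]++ -> VV[0]=[6, 7, 5]
Event 1 stamp: [0, 0, 1]
Event 3 stamp: [0, 3, 2]
[0, 0, 1] <= [0, 3, 2]? True
[0, 3, 2] <= [0, 0, 1]? False
Relation: before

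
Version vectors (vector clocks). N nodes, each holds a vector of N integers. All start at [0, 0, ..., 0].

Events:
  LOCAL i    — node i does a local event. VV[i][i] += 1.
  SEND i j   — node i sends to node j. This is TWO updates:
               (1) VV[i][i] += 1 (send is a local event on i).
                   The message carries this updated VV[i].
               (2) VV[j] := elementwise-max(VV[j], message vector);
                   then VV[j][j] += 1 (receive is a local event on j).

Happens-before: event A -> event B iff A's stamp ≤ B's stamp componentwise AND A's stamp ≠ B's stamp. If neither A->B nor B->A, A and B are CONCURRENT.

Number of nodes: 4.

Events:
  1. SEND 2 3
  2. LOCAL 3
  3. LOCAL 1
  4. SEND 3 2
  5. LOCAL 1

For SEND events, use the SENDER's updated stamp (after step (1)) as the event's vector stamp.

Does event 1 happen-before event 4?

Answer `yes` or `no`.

Answer: yes

Derivation:
Initial: VV[0]=[0, 0, 0, 0]
Initial: VV[1]=[0, 0, 0, 0]
Initial: VV[2]=[0, 0, 0, 0]
Initial: VV[3]=[0, 0, 0, 0]
Event 1: SEND 2->3: VV[2][2]++ -> VV[2]=[0, 0, 1, 0], msg_vec=[0, 0, 1, 0]; VV[3]=max(VV[3],msg_vec) then VV[3][3]++ -> VV[3]=[0, 0, 1, 1]
Event 2: LOCAL 3: VV[3][3]++ -> VV[3]=[0, 0, 1, 2]
Event 3: LOCAL 1: VV[1][1]++ -> VV[1]=[0, 1, 0, 0]
Event 4: SEND 3->2: VV[3][3]++ -> VV[3]=[0, 0, 1, 3], msg_vec=[0, 0, 1, 3]; VV[2]=max(VV[2],msg_vec) then VV[2][2]++ -> VV[2]=[0, 0, 2, 3]
Event 5: LOCAL 1: VV[1][1]++ -> VV[1]=[0, 2, 0, 0]
Event 1 stamp: [0, 0, 1, 0]
Event 4 stamp: [0, 0, 1, 3]
[0, 0, 1, 0] <= [0, 0, 1, 3]? True. Equal? False. Happens-before: True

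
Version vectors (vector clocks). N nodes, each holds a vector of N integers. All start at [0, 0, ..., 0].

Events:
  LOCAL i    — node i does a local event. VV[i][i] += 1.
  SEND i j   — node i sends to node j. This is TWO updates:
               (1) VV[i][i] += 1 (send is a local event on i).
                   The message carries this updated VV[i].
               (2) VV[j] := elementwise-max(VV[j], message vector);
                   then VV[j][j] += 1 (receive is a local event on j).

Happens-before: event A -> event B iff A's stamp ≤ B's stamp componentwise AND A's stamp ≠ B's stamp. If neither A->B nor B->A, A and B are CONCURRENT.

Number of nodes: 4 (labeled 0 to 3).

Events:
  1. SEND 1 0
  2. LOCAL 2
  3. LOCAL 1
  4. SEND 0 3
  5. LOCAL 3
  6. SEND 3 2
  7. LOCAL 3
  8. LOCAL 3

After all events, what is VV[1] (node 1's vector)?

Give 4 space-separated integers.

Answer: 0 2 0 0

Derivation:
Initial: VV[0]=[0, 0, 0, 0]
Initial: VV[1]=[0, 0, 0, 0]
Initial: VV[2]=[0, 0, 0, 0]
Initial: VV[3]=[0, 0, 0, 0]
Event 1: SEND 1->0: VV[1][1]++ -> VV[1]=[0, 1, 0, 0], msg_vec=[0, 1, 0, 0]; VV[0]=max(VV[0],msg_vec) then VV[0][0]++ -> VV[0]=[1, 1, 0, 0]
Event 2: LOCAL 2: VV[2][2]++ -> VV[2]=[0, 0, 1, 0]
Event 3: LOCAL 1: VV[1][1]++ -> VV[1]=[0, 2, 0, 0]
Event 4: SEND 0->3: VV[0][0]++ -> VV[0]=[2, 1, 0, 0], msg_vec=[2, 1, 0, 0]; VV[3]=max(VV[3],msg_vec) then VV[3][3]++ -> VV[3]=[2, 1, 0, 1]
Event 5: LOCAL 3: VV[3][3]++ -> VV[3]=[2, 1, 0, 2]
Event 6: SEND 3->2: VV[3][3]++ -> VV[3]=[2, 1, 0, 3], msg_vec=[2, 1, 0, 3]; VV[2]=max(VV[2],msg_vec) then VV[2][2]++ -> VV[2]=[2, 1, 2, 3]
Event 7: LOCAL 3: VV[3][3]++ -> VV[3]=[2, 1, 0, 4]
Event 8: LOCAL 3: VV[3][3]++ -> VV[3]=[2, 1, 0, 5]
Final vectors: VV[0]=[2, 1, 0, 0]; VV[1]=[0, 2, 0, 0]; VV[2]=[2, 1, 2, 3]; VV[3]=[2, 1, 0, 5]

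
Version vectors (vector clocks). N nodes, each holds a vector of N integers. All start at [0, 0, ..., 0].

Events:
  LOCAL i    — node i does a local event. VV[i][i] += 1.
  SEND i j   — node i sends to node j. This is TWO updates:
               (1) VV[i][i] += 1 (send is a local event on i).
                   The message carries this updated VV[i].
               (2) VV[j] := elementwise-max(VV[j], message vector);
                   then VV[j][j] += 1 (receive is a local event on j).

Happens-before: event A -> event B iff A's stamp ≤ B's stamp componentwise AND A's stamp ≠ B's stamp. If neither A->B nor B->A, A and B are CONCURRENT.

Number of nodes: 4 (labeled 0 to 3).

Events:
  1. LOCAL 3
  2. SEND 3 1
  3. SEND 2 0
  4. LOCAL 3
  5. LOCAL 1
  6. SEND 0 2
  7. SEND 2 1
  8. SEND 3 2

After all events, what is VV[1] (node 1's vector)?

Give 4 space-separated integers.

Initial: VV[0]=[0, 0, 0, 0]
Initial: VV[1]=[0, 0, 0, 0]
Initial: VV[2]=[0, 0, 0, 0]
Initial: VV[3]=[0, 0, 0, 0]
Event 1: LOCAL 3: VV[3][3]++ -> VV[3]=[0, 0, 0, 1]
Event 2: SEND 3->1: VV[3][3]++ -> VV[3]=[0, 0, 0, 2], msg_vec=[0, 0, 0, 2]; VV[1]=max(VV[1],msg_vec) then VV[1][1]++ -> VV[1]=[0, 1, 0, 2]
Event 3: SEND 2->0: VV[2][2]++ -> VV[2]=[0, 0, 1, 0], msg_vec=[0, 0, 1, 0]; VV[0]=max(VV[0],msg_vec) then VV[0][0]++ -> VV[0]=[1, 0, 1, 0]
Event 4: LOCAL 3: VV[3][3]++ -> VV[3]=[0, 0, 0, 3]
Event 5: LOCAL 1: VV[1][1]++ -> VV[1]=[0, 2, 0, 2]
Event 6: SEND 0->2: VV[0][0]++ -> VV[0]=[2, 0, 1, 0], msg_vec=[2, 0, 1, 0]; VV[2]=max(VV[2],msg_vec) then VV[2][2]++ -> VV[2]=[2, 0, 2, 0]
Event 7: SEND 2->1: VV[2][2]++ -> VV[2]=[2, 0, 3, 0], msg_vec=[2, 0, 3, 0]; VV[1]=max(VV[1],msg_vec) then VV[1][1]++ -> VV[1]=[2, 3, 3, 2]
Event 8: SEND 3->2: VV[3][3]++ -> VV[3]=[0, 0, 0, 4], msg_vec=[0, 0, 0, 4]; VV[2]=max(VV[2],msg_vec) then VV[2][2]++ -> VV[2]=[2, 0, 4, 4]
Final vectors: VV[0]=[2, 0, 1, 0]; VV[1]=[2, 3, 3, 2]; VV[2]=[2, 0, 4, 4]; VV[3]=[0, 0, 0, 4]

Answer: 2 3 3 2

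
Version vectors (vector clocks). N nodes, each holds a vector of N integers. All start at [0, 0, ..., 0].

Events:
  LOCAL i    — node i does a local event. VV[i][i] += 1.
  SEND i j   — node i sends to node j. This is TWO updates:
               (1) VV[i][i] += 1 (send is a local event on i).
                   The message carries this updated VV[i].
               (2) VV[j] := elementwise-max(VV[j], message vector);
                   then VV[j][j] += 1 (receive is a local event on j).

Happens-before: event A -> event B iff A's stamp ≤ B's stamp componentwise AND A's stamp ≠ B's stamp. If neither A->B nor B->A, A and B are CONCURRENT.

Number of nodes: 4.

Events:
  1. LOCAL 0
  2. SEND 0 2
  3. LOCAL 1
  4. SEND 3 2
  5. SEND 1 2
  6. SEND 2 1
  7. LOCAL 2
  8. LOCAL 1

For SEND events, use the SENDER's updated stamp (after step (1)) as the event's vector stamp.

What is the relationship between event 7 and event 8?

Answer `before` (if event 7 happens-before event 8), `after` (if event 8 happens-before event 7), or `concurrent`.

Answer: concurrent

Derivation:
Initial: VV[0]=[0, 0, 0, 0]
Initial: VV[1]=[0, 0, 0, 0]
Initial: VV[2]=[0, 0, 0, 0]
Initial: VV[3]=[0, 0, 0, 0]
Event 1: LOCAL 0: VV[0][0]++ -> VV[0]=[1, 0, 0, 0]
Event 2: SEND 0->2: VV[0][0]++ -> VV[0]=[2, 0, 0, 0], msg_vec=[2, 0, 0, 0]; VV[2]=max(VV[2],msg_vec) then VV[2][2]++ -> VV[2]=[2, 0, 1, 0]
Event 3: LOCAL 1: VV[1][1]++ -> VV[1]=[0, 1, 0, 0]
Event 4: SEND 3->2: VV[3][3]++ -> VV[3]=[0, 0, 0, 1], msg_vec=[0, 0, 0, 1]; VV[2]=max(VV[2],msg_vec) then VV[2][2]++ -> VV[2]=[2, 0, 2, 1]
Event 5: SEND 1->2: VV[1][1]++ -> VV[1]=[0, 2, 0, 0], msg_vec=[0, 2, 0, 0]; VV[2]=max(VV[2],msg_vec) then VV[2][2]++ -> VV[2]=[2, 2, 3, 1]
Event 6: SEND 2->1: VV[2][2]++ -> VV[2]=[2, 2, 4, 1], msg_vec=[2, 2, 4, 1]; VV[1]=max(VV[1],msg_vec) then VV[1][1]++ -> VV[1]=[2, 3, 4, 1]
Event 7: LOCAL 2: VV[2][2]++ -> VV[2]=[2, 2, 5, 1]
Event 8: LOCAL 1: VV[1][1]++ -> VV[1]=[2, 4, 4, 1]
Event 7 stamp: [2, 2, 5, 1]
Event 8 stamp: [2, 4, 4, 1]
[2, 2, 5, 1] <= [2, 4, 4, 1]? False
[2, 4, 4, 1] <= [2, 2, 5, 1]? False
Relation: concurrent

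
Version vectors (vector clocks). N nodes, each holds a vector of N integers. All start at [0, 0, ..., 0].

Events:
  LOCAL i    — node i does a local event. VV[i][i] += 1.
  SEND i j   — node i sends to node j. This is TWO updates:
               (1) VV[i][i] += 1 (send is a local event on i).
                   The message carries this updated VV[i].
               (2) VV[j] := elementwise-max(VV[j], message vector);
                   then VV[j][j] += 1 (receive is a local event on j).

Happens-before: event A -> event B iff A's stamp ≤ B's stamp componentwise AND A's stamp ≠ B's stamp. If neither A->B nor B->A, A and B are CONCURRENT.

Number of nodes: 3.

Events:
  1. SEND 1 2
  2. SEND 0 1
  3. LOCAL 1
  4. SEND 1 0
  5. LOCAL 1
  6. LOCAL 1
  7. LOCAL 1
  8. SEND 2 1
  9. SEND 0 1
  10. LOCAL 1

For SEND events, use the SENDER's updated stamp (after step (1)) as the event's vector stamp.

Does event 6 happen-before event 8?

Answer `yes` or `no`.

Initial: VV[0]=[0, 0, 0]
Initial: VV[1]=[0, 0, 0]
Initial: VV[2]=[0, 0, 0]
Event 1: SEND 1->2: VV[1][1]++ -> VV[1]=[0, 1, 0], msg_vec=[0, 1, 0]; VV[2]=max(VV[2],msg_vec) then VV[2][2]++ -> VV[2]=[0, 1, 1]
Event 2: SEND 0->1: VV[0][0]++ -> VV[0]=[1, 0, 0], msg_vec=[1, 0, 0]; VV[1]=max(VV[1],msg_vec) then VV[1][1]++ -> VV[1]=[1, 2, 0]
Event 3: LOCAL 1: VV[1][1]++ -> VV[1]=[1, 3, 0]
Event 4: SEND 1->0: VV[1][1]++ -> VV[1]=[1, 4, 0], msg_vec=[1, 4, 0]; VV[0]=max(VV[0],msg_vec) then VV[0][0]++ -> VV[0]=[2, 4, 0]
Event 5: LOCAL 1: VV[1][1]++ -> VV[1]=[1, 5, 0]
Event 6: LOCAL 1: VV[1][1]++ -> VV[1]=[1, 6, 0]
Event 7: LOCAL 1: VV[1][1]++ -> VV[1]=[1, 7, 0]
Event 8: SEND 2->1: VV[2][2]++ -> VV[2]=[0, 1, 2], msg_vec=[0, 1, 2]; VV[1]=max(VV[1],msg_vec) then VV[1][1]++ -> VV[1]=[1, 8, 2]
Event 9: SEND 0->1: VV[0][0]++ -> VV[0]=[3, 4, 0], msg_vec=[3, 4, 0]; VV[1]=max(VV[1],msg_vec) then VV[1][1]++ -> VV[1]=[3, 9, 2]
Event 10: LOCAL 1: VV[1][1]++ -> VV[1]=[3, 10, 2]
Event 6 stamp: [1, 6, 0]
Event 8 stamp: [0, 1, 2]
[1, 6, 0] <= [0, 1, 2]? False. Equal? False. Happens-before: False

Answer: no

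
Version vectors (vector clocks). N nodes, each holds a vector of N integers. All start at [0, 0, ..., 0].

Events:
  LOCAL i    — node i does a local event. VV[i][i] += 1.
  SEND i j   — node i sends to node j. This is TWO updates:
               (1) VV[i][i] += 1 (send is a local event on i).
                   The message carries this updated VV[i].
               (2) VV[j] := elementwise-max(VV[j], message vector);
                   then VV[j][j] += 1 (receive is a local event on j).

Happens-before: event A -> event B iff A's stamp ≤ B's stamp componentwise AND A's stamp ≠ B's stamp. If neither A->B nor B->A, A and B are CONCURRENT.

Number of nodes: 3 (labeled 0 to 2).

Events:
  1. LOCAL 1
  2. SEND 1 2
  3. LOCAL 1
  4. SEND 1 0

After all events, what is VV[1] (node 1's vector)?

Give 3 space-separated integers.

Initial: VV[0]=[0, 0, 0]
Initial: VV[1]=[0, 0, 0]
Initial: VV[2]=[0, 0, 0]
Event 1: LOCAL 1: VV[1][1]++ -> VV[1]=[0, 1, 0]
Event 2: SEND 1->2: VV[1][1]++ -> VV[1]=[0, 2, 0], msg_vec=[0, 2, 0]; VV[2]=max(VV[2],msg_vec) then VV[2][2]++ -> VV[2]=[0, 2, 1]
Event 3: LOCAL 1: VV[1][1]++ -> VV[1]=[0, 3, 0]
Event 4: SEND 1->0: VV[1][1]++ -> VV[1]=[0, 4, 0], msg_vec=[0, 4, 0]; VV[0]=max(VV[0],msg_vec) then VV[0][0]++ -> VV[0]=[1, 4, 0]
Final vectors: VV[0]=[1, 4, 0]; VV[1]=[0, 4, 0]; VV[2]=[0, 2, 1]

Answer: 0 4 0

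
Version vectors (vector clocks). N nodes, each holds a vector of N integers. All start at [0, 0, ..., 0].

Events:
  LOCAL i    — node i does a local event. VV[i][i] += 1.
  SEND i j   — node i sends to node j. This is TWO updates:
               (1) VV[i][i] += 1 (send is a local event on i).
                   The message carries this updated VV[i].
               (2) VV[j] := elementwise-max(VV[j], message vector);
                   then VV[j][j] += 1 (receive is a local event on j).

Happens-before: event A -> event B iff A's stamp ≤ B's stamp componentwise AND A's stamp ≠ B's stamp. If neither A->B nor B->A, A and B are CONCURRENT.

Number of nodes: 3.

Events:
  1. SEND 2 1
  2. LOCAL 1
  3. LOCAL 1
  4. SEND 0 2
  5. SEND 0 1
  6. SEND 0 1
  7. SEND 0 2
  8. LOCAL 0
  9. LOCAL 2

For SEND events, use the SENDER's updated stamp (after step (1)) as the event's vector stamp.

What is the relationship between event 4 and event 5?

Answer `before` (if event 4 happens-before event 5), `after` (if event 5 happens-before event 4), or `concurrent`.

Answer: before

Derivation:
Initial: VV[0]=[0, 0, 0]
Initial: VV[1]=[0, 0, 0]
Initial: VV[2]=[0, 0, 0]
Event 1: SEND 2->1: VV[2][2]++ -> VV[2]=[0, 0, 1], msg_vec=[0, 0, 1]; VV[1]=max(VV[1],msg_vec) then VV[1][1]++ -> VV[1]=[0, 1, 1]
Event 2: LOCAL 1: VV[1][1]++ -> VV[1]=[0, 2, 1]
Event 3: LOCAL 1: VV[1][1]++ -> VV[1]=[0, 3, 1]
Event 4: SEND 0->2: VV[0][0]++ -> VV[0]=[1, 0, 0], msg_vec=[1, 0, 0]; VV[2]=max(VV[2],msg_vec) then VV[2][2]++ -> VV[2]=[1, 0, 2]
Event 5: SEND 0->1: VV[0][0]++ -> VV[0]=[2, 0, 0], msg_vec=[2, 0, 0]; VV[1]=max(VV[1],msg_vec) then VV[1][1]++ -> VV[1]=[2, 4, 1]
Event 6: SEND 0->1: VV[0][0]++ -> VV[0]=[3, 0, 0], msg_vec=[3, 0, 0]; VV[1]=max(VV[1],msg_vec) then VV[1][1]++ -> VV[1]=[3, 5, 1]
Event 7: SEND 0->2: VV[0][0]++ -> VV[0]=[4, 0, 0], msg_vec=[4, 0, 0]; VV[2]=max(VV[2],msg_vec) then VV[2][2]++ -> VV[2]=[4, 0, 3]
Event 8: LOCAL 0: VV[0][0]++ -> VV[0]=[5, 0, 0]
Event 9: LOCAL 2: VV[2][2]++ -> VV[2]=[4, 0, 4]
Event 4 stamp: [1, 0, 0]
Event 5 stamp: [2, 0, 0]
[1, 0, 0] <= [2, 0, 0]? True
[2, 0, 0] <= [1, 0, 0]? False
Relation: before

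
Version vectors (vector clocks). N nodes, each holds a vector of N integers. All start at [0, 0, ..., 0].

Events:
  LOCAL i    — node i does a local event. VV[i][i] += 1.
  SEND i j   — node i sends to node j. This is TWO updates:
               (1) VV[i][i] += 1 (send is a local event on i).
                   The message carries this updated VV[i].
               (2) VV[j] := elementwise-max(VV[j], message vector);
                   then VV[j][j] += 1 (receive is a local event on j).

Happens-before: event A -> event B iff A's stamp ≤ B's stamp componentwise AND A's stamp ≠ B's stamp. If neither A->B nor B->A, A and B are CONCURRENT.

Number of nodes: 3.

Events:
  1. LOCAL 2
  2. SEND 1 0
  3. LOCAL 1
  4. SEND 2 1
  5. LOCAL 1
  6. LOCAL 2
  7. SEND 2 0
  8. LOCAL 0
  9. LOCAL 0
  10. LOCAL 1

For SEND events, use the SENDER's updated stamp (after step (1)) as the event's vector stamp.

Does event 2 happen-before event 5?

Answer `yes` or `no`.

Answer: yes

Derivation:
Initial: VV[0]=[0, 0, 0]
Initial: VV[1]=[0, 0, 0]
Initial: VV[2]=[0, 0, 0]
Event 1: LOCAL 2: VV[2][2]++ -> VV[2]=[0, 0, 1]
Event 2: SEND 1->0: VV[1][1]++ -> VV[1]=[0, 1, 0], msg_vec=[0, 1, 0]; VV[0]=max(VV[0],msg_vec) then VV[0][0]++ -> VV[0]=[1, 1, 0]
Event 3: LOCAL 1: VV[1][1]++ -> VV[1]=[0, 2, 0]
Event 4: SEND 2->1: VV[2][2]++ -> VV[2]=[0, 0, 2], msg_vec=[0, 0, 2]; VV[1]=max(VV[1],msg_vec) then VV[1][1]++ -> VV[1]=[0, 3, 2]
Event 5: LOCAL 1: VV[1][1]++ -> VV[1]=[0, 4, 2]
Event 6: LOCAL 2: VV[2][2]++ -> VV[2]=[0, 0, 3]
Event 7: SEND 2->0: VV[2][2]++ -> VV[2]=[0, 0, 4], msg_vec=[0, 0, 4]; VV[0]=max(VV[0],msg_vec) then VV[0][0]++ -> VV[0]=[2, 1, 4]
Event 8: LOCAL 0: VV[0][0]++ -> VV[0]=[3, 1, 4]
Event 9: LOCAL 0: VV[0][0]++ -> VV[0]=[4, 1, 4]
Event 10: LOCAL 1: VV[1][1]++ -> VV[1]=[0, 5, 2]
Event 2 stamp: [0, 1, 0]
Event 5 stamp: [0, 4, 2]
[0, 1, 0] <= [0, 4, 2]? True. Equal? False. Happens-before: True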